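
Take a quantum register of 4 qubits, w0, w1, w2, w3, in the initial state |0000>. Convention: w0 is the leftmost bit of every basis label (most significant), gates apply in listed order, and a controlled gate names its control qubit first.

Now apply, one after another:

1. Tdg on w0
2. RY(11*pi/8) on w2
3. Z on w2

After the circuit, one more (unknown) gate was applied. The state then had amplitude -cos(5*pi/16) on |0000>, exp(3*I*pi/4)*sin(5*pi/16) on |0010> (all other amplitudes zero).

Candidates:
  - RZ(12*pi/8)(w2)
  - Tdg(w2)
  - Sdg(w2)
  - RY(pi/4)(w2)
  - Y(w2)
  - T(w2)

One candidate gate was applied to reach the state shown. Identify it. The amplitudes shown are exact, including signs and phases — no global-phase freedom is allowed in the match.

The unique candidate consistent with the amplitudes is Tdg(w2).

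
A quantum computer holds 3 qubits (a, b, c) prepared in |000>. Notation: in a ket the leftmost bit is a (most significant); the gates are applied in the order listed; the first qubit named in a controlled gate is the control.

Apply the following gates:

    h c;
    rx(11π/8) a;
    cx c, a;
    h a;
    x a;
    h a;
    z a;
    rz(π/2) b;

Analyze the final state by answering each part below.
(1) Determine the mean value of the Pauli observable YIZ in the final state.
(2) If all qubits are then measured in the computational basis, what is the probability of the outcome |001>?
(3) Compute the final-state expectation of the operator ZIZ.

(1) In the final state, YIZ has expectation sqrt(sqrt(2) + 2)/2. Key observation: steps 4-7 multiply out to the identity, so the circuit reduces to the remaining gates.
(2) The probability of measuring |001> is sqrt(2 - sqrt(2))/8 + 1/4.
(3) The expectation value of ZIZ is -sqrt(2 - sqrt(2))/2.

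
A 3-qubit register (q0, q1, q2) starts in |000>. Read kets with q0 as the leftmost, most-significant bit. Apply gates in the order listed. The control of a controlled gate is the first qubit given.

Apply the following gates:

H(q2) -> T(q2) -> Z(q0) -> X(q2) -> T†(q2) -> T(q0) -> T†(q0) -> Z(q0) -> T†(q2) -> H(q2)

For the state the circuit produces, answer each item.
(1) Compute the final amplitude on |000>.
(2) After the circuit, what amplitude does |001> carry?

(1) The final state's coefficient on |000> equals -I/2 + exp(I*pi/4)/2.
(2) The final state's coefficient on |001> equals exp(I*pi/4)/2 + I/2.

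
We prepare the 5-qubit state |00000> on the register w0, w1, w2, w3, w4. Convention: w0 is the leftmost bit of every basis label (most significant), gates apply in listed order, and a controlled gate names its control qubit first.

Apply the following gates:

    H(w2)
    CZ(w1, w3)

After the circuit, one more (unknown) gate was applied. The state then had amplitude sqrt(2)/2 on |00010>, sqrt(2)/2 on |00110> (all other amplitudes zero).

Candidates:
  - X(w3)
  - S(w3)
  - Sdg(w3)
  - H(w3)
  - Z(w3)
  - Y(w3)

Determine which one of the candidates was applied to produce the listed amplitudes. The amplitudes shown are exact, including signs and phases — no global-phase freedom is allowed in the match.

The unique candidate consistent with the amplitudes is X(w3).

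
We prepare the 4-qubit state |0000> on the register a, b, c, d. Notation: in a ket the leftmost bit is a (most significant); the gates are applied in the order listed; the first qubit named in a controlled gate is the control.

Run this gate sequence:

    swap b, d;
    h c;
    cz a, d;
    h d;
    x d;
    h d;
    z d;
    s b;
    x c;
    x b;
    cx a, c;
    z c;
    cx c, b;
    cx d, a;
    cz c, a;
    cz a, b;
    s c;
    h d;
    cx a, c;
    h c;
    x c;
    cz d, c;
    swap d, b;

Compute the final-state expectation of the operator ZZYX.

In the final state, ZZYX has expectation -1. Key observation: the block from step 4 through step 7 cancels to the identity and can be dropped.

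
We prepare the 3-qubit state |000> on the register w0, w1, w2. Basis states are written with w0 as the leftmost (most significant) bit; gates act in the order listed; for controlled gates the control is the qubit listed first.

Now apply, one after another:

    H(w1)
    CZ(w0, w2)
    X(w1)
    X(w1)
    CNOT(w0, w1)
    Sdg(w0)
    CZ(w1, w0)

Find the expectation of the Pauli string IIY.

In the final state, IIY has expectation 0. Key observation: the block from step 3 through step 4 cancels to the identity and can be dropped.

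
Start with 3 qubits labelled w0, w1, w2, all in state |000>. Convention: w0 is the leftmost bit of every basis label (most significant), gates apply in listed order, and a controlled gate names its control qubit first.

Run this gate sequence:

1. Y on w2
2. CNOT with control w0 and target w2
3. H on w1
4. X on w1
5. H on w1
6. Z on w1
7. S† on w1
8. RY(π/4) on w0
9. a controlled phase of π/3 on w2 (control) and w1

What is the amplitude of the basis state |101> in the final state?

The final state's coefficient on |101> equals I*sqrt(2 - sqrt(2))/2. Key observation: steps 3-6 multiply out to the identity, so the circuit reduces to the remaining gates.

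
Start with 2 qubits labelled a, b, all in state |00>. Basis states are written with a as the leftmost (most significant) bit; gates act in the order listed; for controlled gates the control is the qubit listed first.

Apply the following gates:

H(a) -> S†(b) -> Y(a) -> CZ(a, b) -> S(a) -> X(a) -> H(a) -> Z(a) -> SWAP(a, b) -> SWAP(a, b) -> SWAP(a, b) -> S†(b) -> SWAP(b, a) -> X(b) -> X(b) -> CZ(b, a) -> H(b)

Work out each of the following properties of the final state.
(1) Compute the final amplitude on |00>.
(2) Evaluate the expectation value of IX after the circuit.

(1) The final state's coefficient on |00> equals sqrt(2)*(-1 - I)/4.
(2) The observable IX averages to 1.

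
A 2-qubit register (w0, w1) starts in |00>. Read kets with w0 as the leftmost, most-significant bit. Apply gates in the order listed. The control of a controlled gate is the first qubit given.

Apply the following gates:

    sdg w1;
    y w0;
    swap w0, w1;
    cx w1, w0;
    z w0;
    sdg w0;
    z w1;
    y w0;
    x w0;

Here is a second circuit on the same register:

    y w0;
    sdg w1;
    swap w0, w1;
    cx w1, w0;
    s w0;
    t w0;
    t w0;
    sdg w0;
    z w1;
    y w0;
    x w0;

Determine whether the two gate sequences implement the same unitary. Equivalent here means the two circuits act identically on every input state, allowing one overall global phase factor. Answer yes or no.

Yes — the two circuits implement the same unitary up to a global phase.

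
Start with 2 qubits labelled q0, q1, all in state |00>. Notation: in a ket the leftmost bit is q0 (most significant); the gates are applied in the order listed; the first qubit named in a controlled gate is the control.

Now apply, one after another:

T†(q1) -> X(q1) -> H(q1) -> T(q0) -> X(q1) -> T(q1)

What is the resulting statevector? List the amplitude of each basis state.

After the circuit, the state carries amplitude -sqrt(2)/2 on |00>, sqrt(2)*exp(I*pi/4)/2 on |01>, 0 on |10>, 0 on |11>.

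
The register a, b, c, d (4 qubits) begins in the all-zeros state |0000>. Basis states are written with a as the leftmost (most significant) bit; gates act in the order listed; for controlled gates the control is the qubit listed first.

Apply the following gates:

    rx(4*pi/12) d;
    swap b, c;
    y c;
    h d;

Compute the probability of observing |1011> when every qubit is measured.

A full measurement returns |1011> with probability 0.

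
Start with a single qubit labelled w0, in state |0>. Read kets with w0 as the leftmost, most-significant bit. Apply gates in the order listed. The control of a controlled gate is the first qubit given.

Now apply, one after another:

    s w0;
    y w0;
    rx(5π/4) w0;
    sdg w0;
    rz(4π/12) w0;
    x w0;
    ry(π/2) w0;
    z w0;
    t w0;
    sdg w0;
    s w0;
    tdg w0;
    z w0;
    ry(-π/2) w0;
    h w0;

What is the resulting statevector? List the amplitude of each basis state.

The resulting statevector has amplitude sqrt(2)*(-sqrt(sqrt(2) + 2) + sqrt(2 - sqrt(2))*exp(I*pi/3))*exp(5*I*pi/6)/4 on |0>, sqrt(2)*(sqrt(sqrt(2) + 2) + sqrt(2 - sqrt(2))*exp(I*pi/3))*exp(5*I*pi/6)/4 on |1>. Key observation: gates 7-14 undo each other exactly, leaving only the rest of the circuit to track.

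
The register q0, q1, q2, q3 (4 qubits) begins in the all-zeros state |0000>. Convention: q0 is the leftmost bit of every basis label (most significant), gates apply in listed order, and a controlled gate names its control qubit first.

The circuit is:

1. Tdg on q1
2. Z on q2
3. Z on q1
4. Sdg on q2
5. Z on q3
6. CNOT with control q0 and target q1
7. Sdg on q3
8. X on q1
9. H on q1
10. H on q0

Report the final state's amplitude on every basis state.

After the circuit, the state carries amplitude 1/2 on |0000>, -1/2 on |0100>, 1/2 on |1000>, -1/2 on |1100>, and 0 on every other basis state.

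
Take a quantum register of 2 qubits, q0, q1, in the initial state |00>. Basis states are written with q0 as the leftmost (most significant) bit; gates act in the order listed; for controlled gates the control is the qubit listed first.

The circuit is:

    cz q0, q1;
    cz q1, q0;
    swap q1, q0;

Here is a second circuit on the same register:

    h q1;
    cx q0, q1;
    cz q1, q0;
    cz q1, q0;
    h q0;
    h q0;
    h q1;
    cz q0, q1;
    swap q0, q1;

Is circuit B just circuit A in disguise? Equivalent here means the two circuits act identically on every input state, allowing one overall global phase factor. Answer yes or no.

Yes: on every input state the two circuits agree up to one overall phase factor.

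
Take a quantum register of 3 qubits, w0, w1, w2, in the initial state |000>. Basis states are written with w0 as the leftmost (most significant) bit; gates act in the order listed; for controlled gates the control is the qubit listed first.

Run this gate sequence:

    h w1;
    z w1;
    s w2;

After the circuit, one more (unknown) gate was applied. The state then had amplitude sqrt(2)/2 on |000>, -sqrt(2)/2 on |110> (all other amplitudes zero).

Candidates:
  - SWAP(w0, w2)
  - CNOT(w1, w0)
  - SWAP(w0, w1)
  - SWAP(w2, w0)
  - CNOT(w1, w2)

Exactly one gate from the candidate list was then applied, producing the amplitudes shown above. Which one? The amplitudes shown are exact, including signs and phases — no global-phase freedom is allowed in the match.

The applied gate was CNOT(w1, w0).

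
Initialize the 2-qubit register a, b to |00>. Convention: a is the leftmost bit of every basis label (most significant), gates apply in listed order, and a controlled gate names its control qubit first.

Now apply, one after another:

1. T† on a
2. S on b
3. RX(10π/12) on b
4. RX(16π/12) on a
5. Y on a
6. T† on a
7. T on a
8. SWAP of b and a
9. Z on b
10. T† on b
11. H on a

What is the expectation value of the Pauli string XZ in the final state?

In the final state, XZ has expectation -sqrt(3)/4.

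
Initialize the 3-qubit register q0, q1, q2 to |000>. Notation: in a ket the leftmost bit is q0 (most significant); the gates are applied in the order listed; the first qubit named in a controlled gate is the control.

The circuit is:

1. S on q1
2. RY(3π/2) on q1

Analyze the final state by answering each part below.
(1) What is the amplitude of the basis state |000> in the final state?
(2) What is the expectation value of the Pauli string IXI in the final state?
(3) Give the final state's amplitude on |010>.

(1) The final state's coefficient on |000> equals -sqrt(2)/2.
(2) In the final state, IXI has expectation -1.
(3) The amplitude on |010> is sqrt(2)/2.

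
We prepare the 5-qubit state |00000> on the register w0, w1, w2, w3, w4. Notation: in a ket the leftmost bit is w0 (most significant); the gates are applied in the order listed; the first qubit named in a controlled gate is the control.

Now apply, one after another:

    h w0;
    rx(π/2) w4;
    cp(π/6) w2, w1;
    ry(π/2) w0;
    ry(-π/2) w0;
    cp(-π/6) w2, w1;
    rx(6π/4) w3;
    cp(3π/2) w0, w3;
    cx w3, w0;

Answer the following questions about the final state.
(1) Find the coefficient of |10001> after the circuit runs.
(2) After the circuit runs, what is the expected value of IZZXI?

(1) |10001> carries amplitude sqrt(2)*I/4 in the final state. Key observation: steps 3-6 multiply out to the identity, so the circuit reduces to the remaining gates.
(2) In the final state, IZZXI has expectation 1/2.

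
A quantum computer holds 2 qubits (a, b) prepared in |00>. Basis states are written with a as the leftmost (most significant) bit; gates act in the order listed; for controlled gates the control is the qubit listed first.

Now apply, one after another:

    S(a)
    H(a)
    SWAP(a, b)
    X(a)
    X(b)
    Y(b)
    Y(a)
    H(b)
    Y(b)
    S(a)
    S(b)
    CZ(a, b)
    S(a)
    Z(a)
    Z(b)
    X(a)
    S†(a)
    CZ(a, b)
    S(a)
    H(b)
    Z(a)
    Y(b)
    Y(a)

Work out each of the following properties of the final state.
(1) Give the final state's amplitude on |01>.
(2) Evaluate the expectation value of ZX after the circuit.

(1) The final state's coefficient on |01> equals -sqrt(2)*I/2.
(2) In the final state, ZX has expectation -1.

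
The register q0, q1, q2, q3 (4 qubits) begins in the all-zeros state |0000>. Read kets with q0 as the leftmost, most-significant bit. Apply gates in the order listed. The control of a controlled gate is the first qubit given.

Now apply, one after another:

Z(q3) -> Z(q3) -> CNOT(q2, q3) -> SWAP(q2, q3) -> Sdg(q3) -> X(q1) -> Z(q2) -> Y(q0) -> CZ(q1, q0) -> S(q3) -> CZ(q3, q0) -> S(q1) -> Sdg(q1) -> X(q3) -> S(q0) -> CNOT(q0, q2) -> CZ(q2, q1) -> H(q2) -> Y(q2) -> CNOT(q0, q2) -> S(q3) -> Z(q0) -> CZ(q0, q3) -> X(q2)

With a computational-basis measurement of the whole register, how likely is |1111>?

A full measurement returns |1111> with probability 1/2.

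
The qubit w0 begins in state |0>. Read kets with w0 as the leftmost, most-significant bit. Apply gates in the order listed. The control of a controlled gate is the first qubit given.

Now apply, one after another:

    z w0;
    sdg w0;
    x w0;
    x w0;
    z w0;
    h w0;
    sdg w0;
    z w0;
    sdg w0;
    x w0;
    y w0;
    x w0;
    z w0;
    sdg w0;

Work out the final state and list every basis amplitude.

The final amplitudes are sqrt(2)*I/2 on |0>, sqrt(2)/2 on |1>.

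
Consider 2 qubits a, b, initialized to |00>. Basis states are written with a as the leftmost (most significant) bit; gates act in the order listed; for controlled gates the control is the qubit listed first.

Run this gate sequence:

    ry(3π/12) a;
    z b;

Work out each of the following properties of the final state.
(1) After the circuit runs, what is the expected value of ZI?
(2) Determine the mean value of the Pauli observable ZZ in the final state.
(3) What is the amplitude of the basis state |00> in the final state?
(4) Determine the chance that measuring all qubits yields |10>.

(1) The observable ZI averages to sqrt(2)/2.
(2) In the final state, ZZ has expectation sqrt(2)/2.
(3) The amplitude on |00> is sqrt(sqrt(2) + 2)/2.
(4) Outcome |10> occurs with probability 1/2 - sqrt(2)/4.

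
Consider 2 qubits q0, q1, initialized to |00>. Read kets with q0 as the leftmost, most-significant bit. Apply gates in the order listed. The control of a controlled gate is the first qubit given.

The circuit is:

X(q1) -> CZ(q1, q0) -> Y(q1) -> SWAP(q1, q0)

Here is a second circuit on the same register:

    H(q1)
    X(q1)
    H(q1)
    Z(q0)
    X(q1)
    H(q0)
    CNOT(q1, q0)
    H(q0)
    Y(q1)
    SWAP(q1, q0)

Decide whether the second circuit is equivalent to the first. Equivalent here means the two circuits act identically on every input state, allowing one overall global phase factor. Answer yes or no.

No — the two circuits implement different unitaries, even allowing a global phase.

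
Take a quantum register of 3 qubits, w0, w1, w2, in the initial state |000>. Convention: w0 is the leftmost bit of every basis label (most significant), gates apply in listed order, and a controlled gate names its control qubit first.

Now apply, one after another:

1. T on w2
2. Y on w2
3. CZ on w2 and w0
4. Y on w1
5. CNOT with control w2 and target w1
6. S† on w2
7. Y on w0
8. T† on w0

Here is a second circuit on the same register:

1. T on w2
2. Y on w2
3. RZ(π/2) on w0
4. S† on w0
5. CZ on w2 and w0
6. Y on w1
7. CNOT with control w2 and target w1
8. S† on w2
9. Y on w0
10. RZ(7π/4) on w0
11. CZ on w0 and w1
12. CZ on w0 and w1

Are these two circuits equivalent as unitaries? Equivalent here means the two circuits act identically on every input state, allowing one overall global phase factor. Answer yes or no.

Yes — the two circuits implement the same unitary up to a global phase.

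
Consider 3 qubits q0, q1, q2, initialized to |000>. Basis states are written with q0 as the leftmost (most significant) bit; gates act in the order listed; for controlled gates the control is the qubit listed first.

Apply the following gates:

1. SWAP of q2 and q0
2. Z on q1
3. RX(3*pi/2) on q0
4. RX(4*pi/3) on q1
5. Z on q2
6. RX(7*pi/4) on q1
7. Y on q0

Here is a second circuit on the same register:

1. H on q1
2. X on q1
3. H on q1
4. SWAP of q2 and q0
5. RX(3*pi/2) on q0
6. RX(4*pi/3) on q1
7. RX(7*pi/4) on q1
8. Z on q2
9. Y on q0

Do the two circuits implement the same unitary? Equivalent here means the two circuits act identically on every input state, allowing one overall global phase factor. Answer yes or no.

Yes, they are equivalent — the unitaries differ by at most a global phase.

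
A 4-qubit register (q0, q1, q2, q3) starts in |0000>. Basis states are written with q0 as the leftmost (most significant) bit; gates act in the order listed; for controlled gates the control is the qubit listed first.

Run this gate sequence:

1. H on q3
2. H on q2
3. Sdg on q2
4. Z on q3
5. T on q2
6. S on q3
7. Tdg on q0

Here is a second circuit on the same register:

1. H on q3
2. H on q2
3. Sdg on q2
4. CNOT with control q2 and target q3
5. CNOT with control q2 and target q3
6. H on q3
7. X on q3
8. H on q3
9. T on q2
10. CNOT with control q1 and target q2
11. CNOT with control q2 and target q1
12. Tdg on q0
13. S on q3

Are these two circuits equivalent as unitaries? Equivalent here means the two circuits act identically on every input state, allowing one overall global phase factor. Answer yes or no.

No, they are not equivalent — no single phase factor reconciles the two unitaries.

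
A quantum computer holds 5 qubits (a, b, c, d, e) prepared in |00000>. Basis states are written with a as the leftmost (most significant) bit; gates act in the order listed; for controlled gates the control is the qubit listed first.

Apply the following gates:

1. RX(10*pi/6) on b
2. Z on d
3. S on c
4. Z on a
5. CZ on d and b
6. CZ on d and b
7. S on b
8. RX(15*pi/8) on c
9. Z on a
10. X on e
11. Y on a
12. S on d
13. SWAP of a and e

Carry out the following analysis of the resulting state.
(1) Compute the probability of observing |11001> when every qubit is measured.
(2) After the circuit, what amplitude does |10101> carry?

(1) A full measurement returns |11001> with probability cos(pi/16)**2/4. Key observation: gates 5-6 undo each other exactly, leaving only the rest of the circuit to track.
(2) The final state's coefficient on |10101> equals -sqrt(3)*sin(pi/16)/2.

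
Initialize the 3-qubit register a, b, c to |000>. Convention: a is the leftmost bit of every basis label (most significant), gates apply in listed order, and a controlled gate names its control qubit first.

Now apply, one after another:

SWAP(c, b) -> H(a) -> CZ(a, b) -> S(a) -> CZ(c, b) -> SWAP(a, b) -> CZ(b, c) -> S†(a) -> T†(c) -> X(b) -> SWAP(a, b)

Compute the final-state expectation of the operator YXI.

The observable YXI averages to 0.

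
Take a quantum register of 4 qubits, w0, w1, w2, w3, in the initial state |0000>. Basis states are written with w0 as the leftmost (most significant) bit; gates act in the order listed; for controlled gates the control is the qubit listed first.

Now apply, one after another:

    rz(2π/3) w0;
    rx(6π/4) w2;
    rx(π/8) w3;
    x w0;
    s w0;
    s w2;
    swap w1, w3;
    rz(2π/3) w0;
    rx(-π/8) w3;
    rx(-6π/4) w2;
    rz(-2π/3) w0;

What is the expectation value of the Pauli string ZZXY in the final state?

In the final state, ZZXY has expectation sqrt(2)/4.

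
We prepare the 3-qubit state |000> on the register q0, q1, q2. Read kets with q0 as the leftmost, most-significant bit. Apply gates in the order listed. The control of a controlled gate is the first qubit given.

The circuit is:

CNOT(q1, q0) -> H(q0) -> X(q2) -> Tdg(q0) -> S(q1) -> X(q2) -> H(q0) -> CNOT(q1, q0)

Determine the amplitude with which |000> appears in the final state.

The amplitude on |000> is 1/2 - exp(3*I*pi/4)/2.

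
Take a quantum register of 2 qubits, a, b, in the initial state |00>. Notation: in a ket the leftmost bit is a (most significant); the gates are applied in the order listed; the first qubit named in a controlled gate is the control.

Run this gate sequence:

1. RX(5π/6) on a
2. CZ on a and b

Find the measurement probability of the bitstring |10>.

A full measurement returns |10> with probability sqrt(3)/4 + 1/2.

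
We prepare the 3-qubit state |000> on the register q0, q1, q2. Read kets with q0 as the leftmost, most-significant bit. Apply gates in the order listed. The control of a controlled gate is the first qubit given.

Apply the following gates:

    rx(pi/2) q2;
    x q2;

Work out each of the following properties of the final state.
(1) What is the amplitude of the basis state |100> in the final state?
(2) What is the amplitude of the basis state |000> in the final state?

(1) |100> carries amplitude 0 in the final state.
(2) The amplitude on |000> is -sqrt(2)*I/2.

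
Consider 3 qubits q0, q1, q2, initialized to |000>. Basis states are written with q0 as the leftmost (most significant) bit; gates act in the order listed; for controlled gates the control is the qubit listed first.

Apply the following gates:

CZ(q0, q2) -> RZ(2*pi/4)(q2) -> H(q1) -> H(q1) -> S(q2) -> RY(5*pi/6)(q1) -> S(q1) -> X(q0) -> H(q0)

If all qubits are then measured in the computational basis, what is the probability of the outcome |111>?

A full measurement returns |111> with probability 0.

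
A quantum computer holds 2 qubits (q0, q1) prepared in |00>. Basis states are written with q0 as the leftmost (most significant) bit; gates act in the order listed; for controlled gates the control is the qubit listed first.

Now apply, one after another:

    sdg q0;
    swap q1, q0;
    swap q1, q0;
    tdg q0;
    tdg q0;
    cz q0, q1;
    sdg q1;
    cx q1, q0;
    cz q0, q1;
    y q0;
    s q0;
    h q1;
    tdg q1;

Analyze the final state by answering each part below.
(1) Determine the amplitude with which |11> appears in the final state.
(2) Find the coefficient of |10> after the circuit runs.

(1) The final state's coefficient on |11> equals sqrt(2)*exp(3*I*pi/4)/2.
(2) The amplitude on |10> is -sqrt(2)/2.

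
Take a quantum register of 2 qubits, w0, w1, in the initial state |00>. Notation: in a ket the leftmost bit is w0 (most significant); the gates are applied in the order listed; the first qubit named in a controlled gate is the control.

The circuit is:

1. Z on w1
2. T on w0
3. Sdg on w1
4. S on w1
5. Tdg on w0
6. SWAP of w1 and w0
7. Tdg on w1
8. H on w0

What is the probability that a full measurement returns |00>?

A full measurement returns |00> with probability 1/2. Key observation: the block from step 2 through step 5 cancels to the identity and can be dropped.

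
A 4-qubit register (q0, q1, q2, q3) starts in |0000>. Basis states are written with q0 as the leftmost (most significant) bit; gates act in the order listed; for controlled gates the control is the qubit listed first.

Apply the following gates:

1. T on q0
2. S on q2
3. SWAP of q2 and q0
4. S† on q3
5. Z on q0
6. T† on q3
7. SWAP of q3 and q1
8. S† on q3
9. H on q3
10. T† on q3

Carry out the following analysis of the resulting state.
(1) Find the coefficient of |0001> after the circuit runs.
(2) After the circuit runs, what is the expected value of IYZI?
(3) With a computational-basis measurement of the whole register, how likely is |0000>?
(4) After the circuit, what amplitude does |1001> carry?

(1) |0001> carries amplitude -sqrt(2)*exp(3*I*pi/4)/2 in the final state.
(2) In the final state, IYZI has expectation 0.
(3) The probability of measuring |0000> is 1/2.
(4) The final state's coefficient on |1001> equals 0.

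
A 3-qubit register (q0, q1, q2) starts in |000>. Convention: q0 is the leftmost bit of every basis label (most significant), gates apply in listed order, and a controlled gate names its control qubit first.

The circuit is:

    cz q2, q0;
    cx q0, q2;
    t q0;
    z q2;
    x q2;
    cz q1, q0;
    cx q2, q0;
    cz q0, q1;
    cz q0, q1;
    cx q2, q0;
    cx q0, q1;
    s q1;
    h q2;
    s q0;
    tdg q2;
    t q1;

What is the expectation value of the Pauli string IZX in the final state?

The expectation value of IZX is -sqrt(2)/2. Key observation: the block from step 7 through step 10 cancels to the identity and can be dropped.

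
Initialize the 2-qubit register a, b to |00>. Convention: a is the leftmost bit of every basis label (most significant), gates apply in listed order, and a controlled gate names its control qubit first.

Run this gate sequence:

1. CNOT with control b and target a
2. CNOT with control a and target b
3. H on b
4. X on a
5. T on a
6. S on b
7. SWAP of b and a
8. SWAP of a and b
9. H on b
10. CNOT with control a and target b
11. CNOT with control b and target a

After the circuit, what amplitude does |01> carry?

The final state's coefficient on |01> equals (1 + I)*exp(I*pi/4)/2.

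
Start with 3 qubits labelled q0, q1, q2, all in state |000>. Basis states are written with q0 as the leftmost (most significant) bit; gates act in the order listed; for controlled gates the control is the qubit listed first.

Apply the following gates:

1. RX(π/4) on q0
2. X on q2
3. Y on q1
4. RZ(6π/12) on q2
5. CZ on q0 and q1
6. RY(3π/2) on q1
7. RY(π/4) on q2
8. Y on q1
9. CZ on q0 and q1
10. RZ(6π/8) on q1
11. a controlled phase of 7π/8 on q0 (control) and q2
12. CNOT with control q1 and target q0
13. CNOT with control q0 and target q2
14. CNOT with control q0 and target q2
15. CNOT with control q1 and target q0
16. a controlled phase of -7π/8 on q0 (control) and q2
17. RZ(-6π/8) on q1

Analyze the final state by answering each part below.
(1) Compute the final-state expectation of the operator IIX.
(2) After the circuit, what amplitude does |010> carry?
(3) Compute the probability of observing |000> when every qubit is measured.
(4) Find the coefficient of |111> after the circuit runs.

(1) The expectation value of IIX is -sqrt(2)/2. Key observation: gates 10-17 undo each other exactly, leaving only the rest of the circuit to track.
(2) The amplitude on |010> is -exp(I*pi/4)/4.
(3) Outcome |000> occurs with probability 1/16.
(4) The amplitude on |111> is -exp(3*I*pi/4)/4.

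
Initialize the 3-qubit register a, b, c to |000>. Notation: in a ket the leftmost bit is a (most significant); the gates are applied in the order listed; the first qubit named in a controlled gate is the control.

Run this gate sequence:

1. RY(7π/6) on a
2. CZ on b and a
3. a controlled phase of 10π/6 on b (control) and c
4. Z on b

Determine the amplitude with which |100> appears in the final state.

The amplitude on |100> is sqrt(2)/4 + sqrt(6)/4.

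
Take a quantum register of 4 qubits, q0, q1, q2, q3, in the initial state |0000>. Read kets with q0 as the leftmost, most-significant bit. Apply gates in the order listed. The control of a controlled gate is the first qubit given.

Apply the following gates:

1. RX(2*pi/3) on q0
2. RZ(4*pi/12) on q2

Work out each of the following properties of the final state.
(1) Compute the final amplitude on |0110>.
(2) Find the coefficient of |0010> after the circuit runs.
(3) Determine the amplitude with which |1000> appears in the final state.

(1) |0110> carries amplitude 0 in the final state.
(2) The final state's coefficient on |0010> equals 0.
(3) The final state's coefficient on |1000> equals -sqrt(3)*exp(I*pi/3)/2.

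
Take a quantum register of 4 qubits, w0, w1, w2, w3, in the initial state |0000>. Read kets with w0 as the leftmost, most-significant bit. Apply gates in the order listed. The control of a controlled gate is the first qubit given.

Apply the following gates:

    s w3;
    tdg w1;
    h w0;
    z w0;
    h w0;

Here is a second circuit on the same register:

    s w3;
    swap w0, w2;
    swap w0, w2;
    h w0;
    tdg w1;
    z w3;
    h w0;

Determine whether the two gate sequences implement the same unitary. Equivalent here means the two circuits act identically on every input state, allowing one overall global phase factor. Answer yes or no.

No: there is an input state on which the two circuits produce genuinely different outputs (not merely differing by a phase).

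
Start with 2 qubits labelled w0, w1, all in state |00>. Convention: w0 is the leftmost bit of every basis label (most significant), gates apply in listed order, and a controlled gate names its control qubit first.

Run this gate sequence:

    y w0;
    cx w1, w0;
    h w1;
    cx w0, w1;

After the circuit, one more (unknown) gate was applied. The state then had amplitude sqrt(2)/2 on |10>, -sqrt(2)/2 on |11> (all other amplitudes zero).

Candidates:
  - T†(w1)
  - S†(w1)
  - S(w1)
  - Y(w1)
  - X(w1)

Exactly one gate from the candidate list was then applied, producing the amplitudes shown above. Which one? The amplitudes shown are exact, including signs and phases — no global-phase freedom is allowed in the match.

The unique candidate consistent with the amplitudes is Y(w1).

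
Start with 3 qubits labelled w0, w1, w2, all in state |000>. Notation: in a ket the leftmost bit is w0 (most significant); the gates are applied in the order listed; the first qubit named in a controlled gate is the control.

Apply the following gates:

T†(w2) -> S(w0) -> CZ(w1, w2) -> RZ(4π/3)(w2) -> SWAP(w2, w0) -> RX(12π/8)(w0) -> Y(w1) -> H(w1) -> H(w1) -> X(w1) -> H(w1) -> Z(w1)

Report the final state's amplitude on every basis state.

The resulting statevector has amplitude exp(5*I*pi/6)/2 on |000>, 0 on |001>, -exp(5*I*pi/6)/2 on |010>, 0 on |011>, -exp(I*pi/3)/2 on |100>, 0 on |101>, exp(I*pi/3)/2 on |110>, 0 on |111>. Key observation: steps 9-12 multiply out to the identity, so the circuit reduces to the remaining gates.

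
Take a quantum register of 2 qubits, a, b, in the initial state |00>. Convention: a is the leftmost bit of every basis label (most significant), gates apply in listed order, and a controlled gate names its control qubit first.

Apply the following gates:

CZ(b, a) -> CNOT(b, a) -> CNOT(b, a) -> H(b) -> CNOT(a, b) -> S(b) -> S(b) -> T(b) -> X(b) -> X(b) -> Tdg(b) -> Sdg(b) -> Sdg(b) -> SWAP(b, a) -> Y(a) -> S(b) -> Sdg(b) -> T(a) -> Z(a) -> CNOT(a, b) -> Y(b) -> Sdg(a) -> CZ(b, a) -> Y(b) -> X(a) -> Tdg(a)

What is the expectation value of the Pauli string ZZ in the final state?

The observable ZZ averages to -1. Key observation: the block from step 6 through step 13 cancels to the identity and can be dropped.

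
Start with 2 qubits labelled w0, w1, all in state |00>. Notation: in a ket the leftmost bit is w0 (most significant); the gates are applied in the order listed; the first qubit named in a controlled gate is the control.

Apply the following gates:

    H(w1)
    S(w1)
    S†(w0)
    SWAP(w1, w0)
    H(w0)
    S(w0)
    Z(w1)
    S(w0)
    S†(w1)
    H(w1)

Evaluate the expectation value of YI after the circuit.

The expectation value of YI is 1.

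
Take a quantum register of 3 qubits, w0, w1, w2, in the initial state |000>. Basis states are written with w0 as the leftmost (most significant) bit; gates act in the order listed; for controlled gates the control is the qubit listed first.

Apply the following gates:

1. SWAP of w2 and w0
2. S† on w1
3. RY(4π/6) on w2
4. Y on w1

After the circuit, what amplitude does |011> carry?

The final state's coefficient on |011> equals sqrt(3)*I/2.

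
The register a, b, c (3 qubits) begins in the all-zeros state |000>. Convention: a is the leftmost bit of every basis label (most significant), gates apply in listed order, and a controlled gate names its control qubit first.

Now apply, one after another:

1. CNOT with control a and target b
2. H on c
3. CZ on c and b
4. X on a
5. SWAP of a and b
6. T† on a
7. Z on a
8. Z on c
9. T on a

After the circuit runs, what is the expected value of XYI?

In the final state, XYI has expectation 0.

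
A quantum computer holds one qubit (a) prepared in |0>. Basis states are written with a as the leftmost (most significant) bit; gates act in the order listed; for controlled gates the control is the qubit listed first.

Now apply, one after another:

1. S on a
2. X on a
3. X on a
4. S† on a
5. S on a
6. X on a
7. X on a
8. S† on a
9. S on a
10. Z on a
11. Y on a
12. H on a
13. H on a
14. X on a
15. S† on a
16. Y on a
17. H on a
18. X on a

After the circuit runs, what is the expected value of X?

The observable X averages to -1. Key observation: gates 2-7 undo each other exactly, leaving only the rest of the circuit to track.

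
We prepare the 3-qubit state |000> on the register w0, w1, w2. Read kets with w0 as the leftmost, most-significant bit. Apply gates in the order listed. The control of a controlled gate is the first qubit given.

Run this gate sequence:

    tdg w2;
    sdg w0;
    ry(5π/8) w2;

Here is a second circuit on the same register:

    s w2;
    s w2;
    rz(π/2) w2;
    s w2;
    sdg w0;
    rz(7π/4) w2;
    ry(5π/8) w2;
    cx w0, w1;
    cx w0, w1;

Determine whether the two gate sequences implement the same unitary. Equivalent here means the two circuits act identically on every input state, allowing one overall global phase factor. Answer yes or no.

Yes: on every input state the two circuits agree up to one overall phase factor.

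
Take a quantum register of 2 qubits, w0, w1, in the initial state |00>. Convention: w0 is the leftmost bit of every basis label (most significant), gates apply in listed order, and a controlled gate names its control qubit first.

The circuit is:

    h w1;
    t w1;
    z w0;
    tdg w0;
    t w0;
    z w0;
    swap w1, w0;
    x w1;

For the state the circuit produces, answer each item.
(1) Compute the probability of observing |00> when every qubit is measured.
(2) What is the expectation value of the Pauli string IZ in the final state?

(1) Outcome |00> occurs with probability 0.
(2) In the final state, IZ has expectation -1.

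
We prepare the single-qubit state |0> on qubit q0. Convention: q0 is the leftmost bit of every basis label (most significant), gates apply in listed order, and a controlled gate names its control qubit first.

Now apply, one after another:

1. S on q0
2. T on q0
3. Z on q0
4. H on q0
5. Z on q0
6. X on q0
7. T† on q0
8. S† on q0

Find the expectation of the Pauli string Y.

The observable Y averages to sqrt(2)/2.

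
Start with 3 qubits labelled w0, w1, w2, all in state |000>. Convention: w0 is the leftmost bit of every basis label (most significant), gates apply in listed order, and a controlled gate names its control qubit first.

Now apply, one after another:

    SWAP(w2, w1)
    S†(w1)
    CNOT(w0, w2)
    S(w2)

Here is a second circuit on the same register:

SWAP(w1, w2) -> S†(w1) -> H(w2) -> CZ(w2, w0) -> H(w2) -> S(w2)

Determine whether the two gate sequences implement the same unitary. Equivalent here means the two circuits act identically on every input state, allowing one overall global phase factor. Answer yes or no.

Yes — the two circuits implement the same unitary up to a global phase.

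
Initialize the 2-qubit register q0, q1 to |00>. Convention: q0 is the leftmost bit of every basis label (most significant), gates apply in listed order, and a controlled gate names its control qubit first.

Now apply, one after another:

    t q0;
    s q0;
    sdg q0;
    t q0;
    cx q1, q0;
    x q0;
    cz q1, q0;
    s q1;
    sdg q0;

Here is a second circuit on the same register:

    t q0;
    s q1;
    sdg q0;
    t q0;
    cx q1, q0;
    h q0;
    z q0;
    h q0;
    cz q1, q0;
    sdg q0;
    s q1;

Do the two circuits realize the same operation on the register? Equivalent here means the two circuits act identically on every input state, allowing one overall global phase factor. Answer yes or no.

No — the two circuits implement different unitaries, even allowing a global phase.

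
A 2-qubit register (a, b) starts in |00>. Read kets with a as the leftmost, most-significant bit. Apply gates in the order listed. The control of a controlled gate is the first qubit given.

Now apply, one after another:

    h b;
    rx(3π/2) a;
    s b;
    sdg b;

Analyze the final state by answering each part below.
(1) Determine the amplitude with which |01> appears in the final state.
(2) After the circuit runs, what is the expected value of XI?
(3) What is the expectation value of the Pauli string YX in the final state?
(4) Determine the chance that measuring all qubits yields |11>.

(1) The amplitude on |01> is -1/2. Key observation: steps 3-4 multiply out to the identity, so the circuit reduces to the remaining gates.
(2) In the final state, XI has expectation 0.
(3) The observable YX averages to 1.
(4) A full measurement returns |11> with probability 1/4.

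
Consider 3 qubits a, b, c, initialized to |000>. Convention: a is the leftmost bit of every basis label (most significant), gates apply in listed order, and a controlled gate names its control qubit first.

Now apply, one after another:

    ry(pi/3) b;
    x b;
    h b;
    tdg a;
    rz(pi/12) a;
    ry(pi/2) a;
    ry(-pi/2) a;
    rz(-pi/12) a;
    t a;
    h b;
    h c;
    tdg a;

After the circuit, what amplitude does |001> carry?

The amplitude on |001> is sqrt(2)/4. Key observation: gates 3-10 undo each other exactly, leaving only the rest of the circuit to track.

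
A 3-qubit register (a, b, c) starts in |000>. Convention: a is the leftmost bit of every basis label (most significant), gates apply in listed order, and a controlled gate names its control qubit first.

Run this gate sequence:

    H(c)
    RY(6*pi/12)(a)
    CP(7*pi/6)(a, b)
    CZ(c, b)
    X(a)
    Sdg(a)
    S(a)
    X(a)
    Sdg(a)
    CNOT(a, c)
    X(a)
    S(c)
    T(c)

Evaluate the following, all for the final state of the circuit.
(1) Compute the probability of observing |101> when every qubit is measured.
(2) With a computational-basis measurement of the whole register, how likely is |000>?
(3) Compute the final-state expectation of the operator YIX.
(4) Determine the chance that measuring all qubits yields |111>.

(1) A full measurement returns |101> with probability 1/4. Key observation: the block from step 5 through step 8 cancels to the identity and can be dropped.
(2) The probability of measuring |000> is 1/4.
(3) The expectation value of YIX is -sqrt(2)/2.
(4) The probability of measuring |111> is 0.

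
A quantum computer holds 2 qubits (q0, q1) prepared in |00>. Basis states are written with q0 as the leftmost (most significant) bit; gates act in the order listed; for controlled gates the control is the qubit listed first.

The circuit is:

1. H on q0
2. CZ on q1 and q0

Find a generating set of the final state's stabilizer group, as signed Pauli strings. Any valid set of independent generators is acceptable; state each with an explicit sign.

The stabilizer group can be generated by +XI, +IZ, among other valid generating sets.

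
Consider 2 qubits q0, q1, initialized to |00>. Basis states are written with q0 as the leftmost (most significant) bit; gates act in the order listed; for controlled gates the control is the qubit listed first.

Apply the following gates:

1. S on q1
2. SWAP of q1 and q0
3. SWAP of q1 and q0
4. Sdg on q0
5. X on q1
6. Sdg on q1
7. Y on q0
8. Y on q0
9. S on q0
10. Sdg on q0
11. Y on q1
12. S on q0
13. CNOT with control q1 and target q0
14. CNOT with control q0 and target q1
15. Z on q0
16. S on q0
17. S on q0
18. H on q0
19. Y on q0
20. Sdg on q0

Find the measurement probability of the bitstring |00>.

The probability of measuring |00> is 1/2.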